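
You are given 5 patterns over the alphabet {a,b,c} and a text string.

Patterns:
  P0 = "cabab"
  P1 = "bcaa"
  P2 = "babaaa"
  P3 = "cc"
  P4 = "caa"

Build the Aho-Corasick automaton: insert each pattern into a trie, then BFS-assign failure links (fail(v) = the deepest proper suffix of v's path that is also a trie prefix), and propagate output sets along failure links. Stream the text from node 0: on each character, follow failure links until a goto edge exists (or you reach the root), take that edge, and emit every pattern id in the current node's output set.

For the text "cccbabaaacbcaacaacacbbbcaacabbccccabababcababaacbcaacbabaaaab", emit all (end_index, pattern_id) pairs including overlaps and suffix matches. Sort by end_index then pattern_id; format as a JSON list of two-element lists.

Build:
Trie (insert patterns):
  n0 'ε': b→6 c→1
  n1 'c': a→2 c→15
  n2 'ca': a→16 b→3
  n3 'cab': a→4
  n4 'caba': b→5
  n5 'cabab': ·  [P0 ends]
  n6 'b': a→10 c→7
  n7 'bc': a→8
  n8 'bca': a→9
  n9 'bcaa': ·  [P1 ends]
  n10 'ba': b→11
  n11 'bab': a→12
  n12 'baba': a→13
  n13 'babaa': a→14
  n14 'babaaa': ·  [P2 ends]
  n15 'cc': ·  [P3 ends]
  n16 'caa': ·  [P4 ends]

BFS fail/out derivation:
  n1('c'): parent n0 fail=0; on 'c' 0 → fail=0;  out ∅∪∅=∅
  n6('b'): parent n0 fail=0; on 'b' 0 → fail=0;  out ∅∪∅=∅
  n2('ca'): parent n1 fail=0; on 'a' 0 → fail=0;  out ∅∪∅=∅
  n7('bc'): parent n6 fail=0; on 'c' 0 → fail=1;  out ∅∪∅=∅
  n10('ba'): parent n6 fail=0; on 'a' 0 → fail=0;  out ∅∪∅=∅
  n15('cc'): parent n1 fail=0; on 'c' 0 → fail=1;  out {3}∪∅={3}
  n3('cab'): parent n2 fail=0; on 'b' 0 → fail=6;  out ∅∪∅=∅
  n8('bca'): parent n7 fail=1; on 'a' 1 → fail=2;  out ∅∪∅=∅
  n11('bab'): parent n10 fail=0; on 'b' 0 → fail=6;  out ∅∪∅=∅
  n16('caa'): parent n2 fail=0; on 'a' 0 → fail=0;  out {4}∪∅={4}
  n4('caba'): parent n3 fail=6; on 'a' 6 → fail=10;  out ∅∪∅=∅
  n9('bcaa'): parent n8 fail=2; on 'a' 2 → fail=16;  out {1}∪{4}={1,4}
  n12('baba'): parent n11 fail=6; on 'a' 6 → fail=10;  out ∅∪∅=∅
  n5('cabab'): parent n4 fail=10; on 'b' 10 → fail=11;  out {0}∪∅={0}
  n13('babaa'): parent n12 fail=10; on 'a' 10→0 → fail=0;  out ∅∪∅=∅
  n14('babaaa'): parent n13 fail=0; on 'a' 0 → fail=0;  out {2}∪∅={2}

Run:
pos 0 'c': at 1
pos 1 'c': at 15  → match P3@[0:1]
pos 2 'c': at 15 (fail-walked)  → match P3@[1:2]
pos 3 'b': at 6 (fail-walked)
pos 4 'a': at 10
pos 5 'b': at 11
pos 6 'a': at 12
pos 7 'a': at 13
pos 8 'a': at 14  → match P2@[3:8]
pos 9 'c': at 1 (fail-walked)
pos 10 'b': at 6 (fail-walked)
pos 11 'c': at 7
pos 12 'a': at 8
pos 13 'a': at 9  → match P1@[10:13],P4@[11:13]
pos 14 'c': at 1 (fail-walked)
pos 15 'a': at 2
pos 16 'a': at 16  → match P4@[14:16]
pos 17 'c': at 1 (fail-walked)
pos 18 'a': at 2
pos 19 'c': at 1 (fail-walked)
pos 20 'b': at 6 (fail-walked)
pos 21 'b': at 6 (fail-walked)
pos 22 'b': at 6 (fail-walked)
pos 23 'c': at 7
pos 24 'a': at 8
pos 25 'a': at 9  → match P1@[22:25],P4@[23:25]
pos 26 'c': at 1 (fail-walked)
pos 27 'a': at 2
pos 28 'b': at 3
pos 29 'b': at 6 (fail-walked)
pos 30 'c': at 7
pos 31 'c': at 15 (fail-walked)  → match P3@[30:31]
pos 32 'c': at 15 (fail-walked)  → match P3@[31:32]
pos 33 'c': at 15 (fail-walked)  → match P3@[32:33]
pos 34 'a': at 2 (fail-walked)
pos 35 'b': at 3
pos 36 'a': at 4
pos 37 'b': at 5  → match P0@[33:37]
pos 38 'a': at 12 (fail-walked)
pos 39 'b': at 11 (fail-walked)
pos 40 'c': at 7 (fail-walked)
pos 41 'a': at 8
pos 42 'b': at 3 (fail-walked)
pos 43 'a': at 4
pos 44 'b': at 5  → match P0@[40:44]
pos 45 'a': at 12 (fail-walked)
pos 46 'a': at 13
pos 47 'c': at 1 (fail-walked)
pos 48 'b': at 6 (fail-walked)
pos 49 'c': at 7
pos 50 'a': at 8
pos 51 'a': at 9  → match P1@[48:51],P4@[49:51]
pos 52 'c': at 1 (fail-walked)
pos 53 'b': at 6 (fail-walked)
pos 54 'a': at 10
pos 55 'b': at 11
pos 56 'a': at 12
pos 57 'a': at 13
pos 58 'a': at 14  → match P2@[53:58]
pos 59 'a': at 0 (fail-walked)
pos 60 'b': at 6

All matches (sorted): [[1,3],[2,3],[8,2],[13,1],[13,4],[16,4],[25,1],[25,4],[31,3],[32,3],[33,3],[37,0],[44,0],[51,1],[51,4],[58,2]]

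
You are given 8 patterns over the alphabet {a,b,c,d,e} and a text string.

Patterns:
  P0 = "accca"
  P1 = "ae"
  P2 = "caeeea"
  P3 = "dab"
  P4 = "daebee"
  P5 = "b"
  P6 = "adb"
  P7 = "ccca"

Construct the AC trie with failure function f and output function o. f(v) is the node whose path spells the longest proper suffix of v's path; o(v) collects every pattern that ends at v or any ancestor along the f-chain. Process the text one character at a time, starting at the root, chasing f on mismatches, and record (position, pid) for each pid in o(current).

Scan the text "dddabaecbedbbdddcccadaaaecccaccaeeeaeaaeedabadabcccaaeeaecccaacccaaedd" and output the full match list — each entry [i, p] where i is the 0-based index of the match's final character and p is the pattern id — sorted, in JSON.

Build automaton:
Trie (insert patterns):
  n0 'ε': a→1 b→20 c→7 d→13
  n1 'a': c→2 d→21 e→6
  n2 'ac': c→3
  n3 'acc': c→4
  n4 'accc': a→5
  n5 'accca': ·  ←P0
  n6 'ae': ·  ←P1
  n7 'c': a→8 c→23
  n8 'ca': e→9
  n9 'cae': e→10
  n10 'caee': e→11
  n11 'caeee': a→12
  n12 'caeeea': ·  ←P2
  n13 'd': a→14
  n14 'da': b→15 e→16
  n15 'dab': ·  ←P3
  n16 'dae': b→17
  n17 'daeb': e→18
  n18 'daebe': e→19
  n19 'daebee': ·  ←P4
  n20 'b': ·  ←P5
  n21 'ad': b→22
  n22 'adb': ·  ←P6
  n23 'cc': c→24
  n24 'ccc': a→25
  n25 'ccca': ·  ←P7

BFS fail/out derivation:
  n1('a'): parent n0 fail=0; on 'a' 0 → fail=0;  out ∅∪∅=∅
  n7('c'): parent n0 fail=0; on 'c' 0 → fail=0;  out ∅∪∅=∅
  n13('d'): parent n0 fail=0; on 'd' 0 → fail=0;  out ∅∪∅=∅
  n20('b'): parent n0 fail=0; on 'b' 0 → fail=0;  out {5}∪∅={5}
  n2('ac'): parent n1 fail=0; on 'c' 0 → fail=7;  out ∅∪∅=∅
  n6('ae'): parent n1 fail=0; on 'e' 0 → fail=0;  out {1}∪∅={1}
  n8('ca'): parent n7 fail=0; on 'a' 0 → fail=1;  out ∅∪∅=∅
  n14('da'): parent n13 fail=0; on 'a' 0 → fail=1;  out ∅∪∅=∅
  n21('ad'): parent n1 fail=0; on 'd' 0 → fail=13;  out ∅∪∅=∅
  n23('cc'): parent n7 fail=0; on 'c' 0 → fail=7;  out ∅∪∅=∅
  n3('acc'): parent n2 fail=7; on 'c' 7 → fail=23;  out ∅∪∅=∅
  n9('cae'): parent n8 fail=1; on 'e' 1 → fail=6;  out ∅∪{1}={1}
  n15('dab'): parent n14 fail=1; on 'b' 1→0 → fail=20;  out {3}∪{5}={3,5}
  n16('dae'): parent n14 fail=1; on 'e' 1 → fail=6;  out ∅∪{1}={1}
  n22('adb'): parent n21 fail=13; on 'b' 13→0 → fail=20;  out {6}∪{5}={5,6}
  n24('ccc'): parent n23 fail=7; on 'c' 7 → fail=23;  out ∅∪∅=∅
  n4('accc'): parent n3 fail=23; on 'c' 23 → fail=24;  out ∅∪∅=∅
  n10('caee'): parent n9 fail=6; on 'e' 6→0 → fail=0;  out ∅∪∅=∅
  n17('daeb'): parent n16 fail=6; on 'b' 6→0 → fail=20;  out ∅∪{5}={5}
  n25('ccca'): parent n24 fail=23; on 'a' 23→7 → fail=8;  out {7}∪∅={7}
  n5('accca'): parent n4 fail=24; on 'a' 24 → fail=25;  out {0}∪{7}={0,7}
  n11('caeee'): parent n10 fail=0; on 'e' 0 → fail=0;  out ∅∪∅=∅
  n18('daebe'): parent n17 fail=20; on 'e' 20→0 → fail=0;  out ∅∪∅=∅
  n12('caeeea'): parent n11 fail=0; on 'a' 0 → fail=1;  out {2}∪∅={2}
  n19('daebee'): parent n18 fail=0; on 'e' 0 → fail=0;  out {4}∪∅={4}

Scan:
i=0 'd': node 0→13
i=1 'd': node 13→13 (via fail)
i=2 'd': node 13→13 (via fail)
i=3 'a': node 13→14
i=4 'b': node 14→15  → match P3@[2:4],P5@[4:4]
i=5 'a': node 15→1 (via fail)
i=6 'e': node 1→6  → match P1@[5:6]
i=7 'c': node 6→7 (via fail)
i=8 'b': node 7→20 (via fail)  → match P5@[8:8]
i=9 'e': node 20→0 (via fail)
i=10 'd': node 0→13
i=11 'b': node 13→20 (via fail)  → match P5@[11:11]
i=12 'b': node 20→20 (via fail)  → match P5@[12:12]
i=13 'd': node 20→13 (via fail)
i=14 'd': node 13→13 (via fail)
i=15 'd': node 13→13 (via fail)
i=16 'c': node 13→7 (via fail)
i=17 'c': node 7→23
i=18 'c': node 23→24
i=19 'a': node 24→25  → match P7@[16:19]
i=20 'd': node 25→21 (via fail)
i=21 'a': node 21→14 (via fail)
i=22 'a': node 14→1 (via fail)
i=23 'a': node 1→1 (via fail)
i=24 'e': node 1→6  → match P1@[23:24]
i=25 'c': node 6→7 (via fail)
i=26 'c': node 7→23
i=27 'c': node 23→24
i=28 'a': node 24→25  → match P7@[25:28]
i=29 'c': node 25→2 (via fail)
i=30 'c': node 2→3
i=31 'a': node 3→8 (via fail)
i=32 'e': node 8→9  → match P1@[31:32]
i=33 'e': node 9→10
i=34 'e': node 10→11
i=35 'a': node 11→12  → match P2@[30:35]
i=36 'e': node 12→6 (via fail)  → match P1@[35:36]
i=37 'a': node 6→1 (via fail)
i=38 'a': node 1→1 (via fail)
i=39 'e': node 1→6  → match P1@[38:39]
i=40 'e': node 6→0 (via fail)
i=41 'd': node 0→13
i=42 'a': node 13→14
i=43 'b': node 14→15  → match P3@[41:43],P5@[43:43]
i=44 'a': node 15→1 (via fail)
i=45 'd': node 1→21
i=46 'a': node 21→14 (via fail)
i=47 'b': node 14→15  → match P3@[45:47],P5@[47:47]
i=48 'c': node 15→7 (via fail)
i=49 'c': node 7→23
i=50 'c': node 23→24
i=51 'a': node 24→25  → match P7@[48:51]
i=52 'a': node 25→1 (via fail)
i=53 'e': node 1→6  → match P1@[52:53]
i=54 'e': node 6→0 (via fail)
i=55 'a': node 0→1
i=56 'e': node 1→6  → match P1@[55:56]
i=57 'c': node 6→7 (via fail)
i=58 'c': node 7→23
i=59 'c': node 23→24
i=60 'a': node 24→25  → match P7@[57:60]
i=61 'a': node 25→1 (via fail)
i=62 'c': node 1→2
i=63 'c': node 2→3
i=64 'c': node 3→4
i=65 'a': node 4→5  → match P0@[61:65],P7@[62:65]
i=66 'a': node 5→1 (via fail)
i=67 'e': node 1→6  → match P1@[66:67]
i=68 'd': node 6→13 (via fail)
i=69 'd': node 13→13 (via fail)

Result: [[4,3],[4,5],[6,1],[8,5],[11,5],[12,5],[19,7],[24,1],[28,7],[32,1],[35,2],[36,1],[39,1],[43,3],[43,5],[47,3],[47,5],[51,7],[53,1],[56,1],[60,7],[65,0],[65,7],[67,1]]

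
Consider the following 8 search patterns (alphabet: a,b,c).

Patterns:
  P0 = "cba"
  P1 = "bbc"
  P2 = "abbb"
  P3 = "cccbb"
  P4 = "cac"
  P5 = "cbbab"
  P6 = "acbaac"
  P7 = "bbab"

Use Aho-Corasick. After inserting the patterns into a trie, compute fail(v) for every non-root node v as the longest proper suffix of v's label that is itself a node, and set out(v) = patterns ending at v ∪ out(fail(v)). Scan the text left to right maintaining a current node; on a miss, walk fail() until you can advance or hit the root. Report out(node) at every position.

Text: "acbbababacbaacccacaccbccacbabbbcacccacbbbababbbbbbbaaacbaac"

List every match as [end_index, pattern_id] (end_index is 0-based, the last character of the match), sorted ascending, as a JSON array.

Build:
Trie nodes:
  n0 'ε': a→7 b→4 c→1
  n1 'c': a→15 b→2 c→11
  n2 'cb': a→3 b→17
  n3 'cba': ·  [P0 ends]
  n4 'b': b→5
  n5 'bb': a→25 c→6
  n6 'bbc': ·  [P1 ends]
  n7 'a': b→8 c→20
  n8 'ab': b→9
  n9 'abb': b→10
  n10 'abbb': ·  [P2 ends]
  n11 'cc': c→12
  n12 'ccc': b→13
  n13 'cccb': b→14
  n14 'cccbb': ·  [P3 ends]
  n15 'ca': c→16
  n16 'cac': ·  [P4 ends]
  n17 'cbb': a→18
  n18 'cbba': b→19
  n19 'cbbab': ·  [P5 ends]
  n20 'ac': b→21
  n21 'acb': a→22
  n22 'acba': a→23
  n23 'acbaa': c→24
  n24 'acbaac': ·  [P6 ends]
  n25 'bba': b→26
  n26 'bbab': ·  [P7 ends]

Failure links (BFS by depth):
  fail(1) 'c': from fail(0)=0 chase 'c': 0 ⇒ 0;  out=∅∪out(0)=∅
  fail(4) 'b': from fail(0)=0 chase 'b': 0 ⇒ 0;  out=∅∪out(0)=∅
  fail(7) 'a': from fail(0)=0 chase 'a': 0 ⇒ 0;  out=∅∪out(0)=∅
  fail(2) 'cb': from fail(1)=0 chase 'b': 0 ⇒ 4;  out=∅∪out(4)=∅
  fail(5) 'bb': from fail(4)=0 chase 'b': 0 ⇒ 4;  out=∅∪out(4)=∅
  fail(8) 'ab': from fail(7)=0 chase 'b': 0 ⇒ 4;  out=∅∪out(4)=∅
  fail(11) 'cc': from fail(1)=0 chase 'c': 0 ⇒ 1;  out=∅∪out(1)=∅
  fail(15) 'ca': from fail(1)=0 chase 'a': 0 ⇒ 7;  out=∅∪out(7)=∅
  fail(20) 'ac': from fail(7)=0 chase 'c': 0 ⇒ 1;  out=∅∪out(1)=∅
  fail(3) 'cba': from fail(2)=4 chase 'a': 4→0 ⇒ 7;  out={0}∪out(7)={0}
  fail(6) 'bbc': from fail(5)=4 chase 'c': 4→0 ⇒ 1;  out={1}∪out(1)={1}
  fail(9) 'abb': from fail(8)=4 chase 'b': 4 ⇒ 5;  out=∅∪out(5)=∅
  fail(12) 'ccc': from fail(11)=1 chase 'c': 1 ⇒ 11;  out=∅∪out(11)=∅
  fail(16) 'cac': from fail(15)=7 chase 'c': 7 ⇒ 20;  out={4}∪out(20)={4}
  fail(17) 'cbb': from fail(2)=4 chase 'b': 4 ⇒ 5;  out=∅∪out(5)=∅
  fail(21) 'acb': from fail(20)=1 chase 'b': 1 ⇒ 2;  out=∅∪out(2)=∅
  fail(25) 'bba': from fail(5)=4 chase 'a': 4→0 ⇒ 7;  out=∅∪out(7)=∅
  fail(10) 'abbb': from fail(9)=5 chase 'b': 5→4 ⇒ 5;  out={2}∪out(5)={2}
  fail(13) 'cccb': from fail(12)=11 chase 'b': 11→1 ⇒ 2;  out=∅∪out(2)=∅
  fail(18) 'cbba': from fail(17)=5 chase 'a': 5 ⇒ 25;  out=∅∪out(25)=∅
  fail(22) 'acba': from fail(21)=2 chase 'a': 2 ⇒ 3;  out=∅∪out(3)={0}
  fail(26) 'bbab': from fail(25)=7 chase 'b': 7 ⇒ 8;  out={7}∪out(8)={7}
  fail(14) 'cccbb': from fail(13)=2 chase 'b': 2 ⇒ 17;  out={3}∪out(17)={3}
  fail(19) 'cbbab': from fail(18)=25 chase 'b': 25 ⇒ 26;  out={5}∪out(26)={5,7}
  fail(23) 'acbaa': from fail(22)=3 chase 'a': 3→7→0 ⇒ 7;  out=∅∪out(7)=∅
  fail(24) 'acbaac': from fail(23)=7 chase 'c': 7 ⇒ 20;  out={6}∪out(20)={6}

Run:
i=0 'a': node 0→7
i=1 'c': node 7→20
i=2 'b': node 20→21
i=3 'b': node 21→17 (fail-walked)
i=4 'a': node 17→18
i=5 'b': node 18→19  → match P5@[1:5],P7@[2:5]
i=6 'a': node 19→7 (fail-walked)
i=7 'b': node 7→8
i=8 'a': node 8→7 (fail-walked)
i=9 'c': node 7→20
i=10 'b': node 20→21
i=11 'a': node 21→22  → match P0@[9:11]
i=12 'a': node 22→23
i=13 'c': node 23→24  → match P6@[8:13]
i=14 'c': node 24→11 (fail-walked)
i=15 'c': node 11→12
i=16 'a': node 12→15 (fail-walked)
i=17 'c': node 15→16  → match P4@[15:17]
i=18 'a': node 16→15 (fail-walked)
i=19 'c': node 15→16  → match P4@[17:19]
i=20 'c': node 16→11 (fail-walked)
i=21 'b': node 11→2 (fail-walked)
i=22 'c': node 2→1 (fail-walked)
i=23 'c': node 1→11
i=24 'a': node 11→15 (fail-walked)
i=25 'c': node 15→16  → match P4@[23:25]
i=26 'b': node 16→21 (fail-walked)
i=27 'a': node 21→22  → match P0@[25:27]
i=28 'b': node 22→8 (fail-walked)
i=29 'b': node 8→9
i=30 'b': node 9→10  → match P2@[27:30]
i=31 'c': node 10→6 (fail-walked)  → match P1@[29:31]
i=32 'a': node 6→15 (fail-walked)
i=33 'c': node 15→16  → match P4@[31:33]
i=34 'c': node 16→11 (fail-walked)
i=35 'c': node 11→12
i=36 'a': node 12→15 (fail-walked)
i=37 'c': node 15→16  → match P4@[35:37]
i=38 'b': node 16→21 (fail-walked)
i=39 'b': node 21→17 (fail-walked)
i=40 'b': node 17→5 (fail-walked)
i=41 'a': node 5→25
i=42 'b': node 25→26  → match P7@[39:42]
i=43 'a': node 26→7 (fail-walked)
i=44 'b': node 7→8
i=45 'b': node 8→9
i=46 'b': node 9→10  → match P2@[43:46]
i=47 'b': node 10→5 (fail-walked)
i=48 'b': node 5→5 (fail-walked)
i=49 'b': node 5→5 (fail-walked)
i=50 'b': node 5→5 (fail-walked)
i=51 'a': node 5→25
i=52 'a': node 25→7 (fail-walked)
i=53 'a': node 7→7 (fail-walked)
i=54 'c': node 7→20
i=55 'b': node 20→21
i=56 'a': node 21→22  → match P0@[54:56]
i=57 'a': node 22→23
i=58 'c': node 23→24  → match P6@[53:58]

Matches: [[5,5],[5,7],[11,0],[13,6],[17,4],[19,4],[25,4],[27,0],[30,2],[31,1],[33,4],[37,4],[42,7],[46,2],[56,0],[58,6]]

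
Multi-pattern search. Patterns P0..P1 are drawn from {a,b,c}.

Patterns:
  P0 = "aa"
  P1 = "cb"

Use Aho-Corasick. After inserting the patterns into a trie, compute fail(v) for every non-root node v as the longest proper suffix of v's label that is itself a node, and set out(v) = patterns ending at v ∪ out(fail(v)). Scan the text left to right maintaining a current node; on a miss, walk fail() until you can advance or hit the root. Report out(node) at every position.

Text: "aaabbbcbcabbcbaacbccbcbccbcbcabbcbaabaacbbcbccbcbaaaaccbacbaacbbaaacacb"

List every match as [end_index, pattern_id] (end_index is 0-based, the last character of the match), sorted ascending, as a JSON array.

Build:
Trie (insert patterns):
  n0 'ε': a→1 c→3
  n1 'a': a→2
  n2 'aa': ·  [P0 ends]
  n3 'c': b→4
  n4 'cb': ·  [P1 ends]

BFS fail/out derivation:
  fail(1) 'a': from fail(0)=0 chase 'a': 0 ⇒ 0;  out=∅∪out(0)=∅
  fail(3) 'c': from fail(0)=0 chase 'c': 0 ⇒ 0;  out=∅∪out(0)=∅
  fail(2) 'aa': from fail(1)=0 chase 'a': 0 ⇒ 1;  out={0}∪out(1)={0}
  fail(4) 'cb': from fail(3)=0 chase 'b': 0 ⇒ 0;  out={1}∪out(0)={1}

Scan:
i=0 'a': node 0→1
i=1 'a': node 1→2  → match P0@[0:1]
i=2 'a': node 2→2 (via fail)  → match P0@[1:2]
i=3 'b': node 2→0 (via fail)
i=4 'b': node 0→0
i=5 'b': node 0→0
i=6 'c': node 0→3
i=7 'b': node 3→4  → match P1@[6:7]
i=8 'c': node 4→3 (via fail)
i=9 'a': node 3→1 (via fail)
i=10 'b': node 1→0 (via fail)
i=11 'b': node 0→0
i=12 'c': node 0→3
i=13 'b': node 3→4  → match P1@[12:13]
i=14 'a': node 4→1 (via fail)
i=15 'a': node 1→2  → match P0@[14:15]
i=16 'c': node 2→3 (via fail)
i=17 'b': node 3→4  → match P1@[16:17]
i=18 'c': node 4→3 (via fail)
i=19 'c': node 3→3 (via fail)
i=20 'b': node 3→4  → match P1@[19:20]
i=21 'c': node 4→3 (via fail)
i=22 'b': node 3→4  → match P1@[21:22]
i=23 'c': node 4→3 (via fail)
i=24 'c': node 3→3 (via fail)
i=25 'b': node 3→4  → match P1@[24:25]
i=26 'c': node 4→3 (via fail)
i=27 'b': node 3→4  → match P1@[26:27]
i=28 'c': node 4→3 (via fail)
i=29 'a': node 3→1 (via fail)
i=30 'b': node 1→0 (via fail)
i=31 'b': node 0→0
i=32 'c': node 0→3
i=33 'b': node 3→4  → match P1@[32:33]
i=34 'a': node 4→1 (via fail)
i=35 'a': node 1→2  → match P0@[34:35]
i=36 'b': node 2→0 (via fail)
i=37 'a': node 0→1
i=38 'a': node 1→2  → match P0@[37:38]
i=39 'c': node 2→3 (via fail)
i=40 'b': node 3→4  → match P1@[39:40]
i=41 'b': node 4→0 (via fail)
i=42 'c': node 0→3
i=43 'b': node 3→4  → match P1@[42:43]
i=44 'c': node 4→3 (via fail)
i=45 'c': node 3→3 (via fail)
i=46 'b': node 3→4  → match P1@[45:46]
i=47 'c': node 4→3 (via fail)
i=48 'b': node 3→4  → match P1@[47:48]
i=49 'a': node 4→1 (via fail)
i=50 'a': node 1→2  → match P0@[49:50]
i=51 'a': node 2→2 (via fail)  → match P0@[50:51]
i=52 'a': node 2→2 (via fail)  → match P0@[51:52]
i=53 'c': node 2→3 (via fail)
i=54 'c': node 3→3 (via fail)
i=55 'b': node 3→4  → match P1@[54:55]
i=56 'a': node 4→1 (via fail)
i=57 'c': node 1→3 (via fail)
i=58 'b': node 3→4  → match P1@[57:58]
i=59 'a': node 4→1 (via fail)
i=60 'a': node 1→2  → match P0@[59:60]
i=61 'c': node 2→3 (via fail)
i=62 'b': node 3→4  → match P1@[61:62]
i=63 'b': node 4→0 (via fail)
i=64 'a': node 0→1
i=65 'a': node 1→2  → match P0@[64:65]
i=66 'a': node 2→2 (via fail)  → match P0@[65:66]
i=67 'c': node 2→3 (via fail)
i=68 'a': node 3→1 (via fail)
i=69 'c': node 1→3 (via fail)
i=70 'b': node 3→4  → match P1@[69:70]

Result: [[1,0],[2,0],[7,1],[13,1],[15,0],[17,1],[20,1],[22,1],[25,1],[27,1],[33,1],[35,0],[38,0],[40,1],[43,1],[46,1],[48,1],[50,0],[51,0],[52,0],[55,1],[58,1],[60,0],[62,1],[65,0],[66,0],[70,1]]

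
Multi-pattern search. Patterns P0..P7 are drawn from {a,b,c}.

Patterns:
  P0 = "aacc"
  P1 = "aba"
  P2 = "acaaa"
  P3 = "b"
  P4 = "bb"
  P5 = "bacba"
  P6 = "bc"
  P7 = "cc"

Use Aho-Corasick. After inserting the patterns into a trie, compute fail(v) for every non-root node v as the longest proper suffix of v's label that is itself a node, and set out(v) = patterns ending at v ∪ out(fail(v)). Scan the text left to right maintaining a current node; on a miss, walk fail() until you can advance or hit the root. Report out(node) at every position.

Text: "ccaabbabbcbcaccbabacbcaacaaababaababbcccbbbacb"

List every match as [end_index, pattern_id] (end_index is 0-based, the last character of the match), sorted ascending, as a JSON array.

Build automaton:
Trie (insert patterns):
  n0 'ε': a→1 b→11 c→18
  n1 'a': a→2 b→5 c→7
  n2 'aa': c→3
  n3 'aac': c→4
  n4 'aacc': ·  [P0 ends]
  n5 'ab': a→6
  n6 'aba': ·  [P1 ends]
  n7 'ac': a→8
  n8 'aca': a→9
  n9 'acaa': a→10
  n10 'acaaa': ·  [P2 ends]
  n11 'b': a→13 b→12 c→17  [P3 ends]
  n12 'bb': ·  [P4 ends]
  n13 'ba': c→14
  n14 'bac': b→15
  n15 'bacb': a→16
  n16 'bacba': ·  [P5 ends]
  n17 'bc': ·  [P6 ends]
  n18 'c': c→19
  n19 'cc': ·  [P7 ends]

BFS fail/out derivation:
  n1('a'): parent n0 fail=0; on 'a' 0 → fail=0;  out ∅∪∅=∅
  n11('b'): parent n0 fail=0; on 'b' 0 → fail=0;  out {3}∪∅={3}
  n18('c'): parent n0 fail=0; on 'c' 0 → fail=0;  out ∅∪∅=∅
  n2('aa'): parent n1 fail=0; on 'a' 0 → fail=1;  out ∅∪∅=∅
  n5('ab'): parent n1 fail=0; on 'b' 0 → fail=11;  out ∅∪{3}={3}
  n7('ac'): parent n1 fail=0; on 'c' 0 → fail=18;  out ∅∪∅=∅
  n12('bb'): parent n11 fail=0; on 'b' 0 → fail=11;  out {4}∪{3}={3,4}
  n13('ba'): parent n11 fail=0; on 'a' 0 → fail=1;  out ∅∪∅=∅
  n17('bc'): parent n11 fail=0; on 'c' 0 → fail=18;  out {6}∪∅={6}
  n19('cc'): parent n18 fail=0; on 'c' 0 → fail=18;  out {7}∪∅={7}
  n3('aac'): parent n2 fail=1; on 'c' 1 → fail=7;  out ∅∪∅=∅
  n6('aba'): parent n5 fail=11; on 'a' 11 → fail=13;  out {1}∪∅={1}
  n8('aca'): parent n7 fail=18; on 'a' 18→0 → fail=1;  out ∅∪∅=∅
  n14('bac'): parent n13 fail=1; on 'c' 1 → fail=7;  out ∅∪∅=∅
  n4('aacc'): parent n3 fail=7; on 'c' 7→18 → fail=19;  out {0}∪{7}={0,7}
  n9('acaa'): parent n8 fail=1; on 'a' 1 → fail=2;  out ∅∪∅=∅
  n15('bacb'): parent n14 fail=7; on 'b' 7→18→0 → fail=11;  out ∅∪{3}={3}
  n10('acaaa'): parent n9 fail=2; on 'a' 2→1 → fail=2;  out {2}∪∅={2}
  n16('bacba'): parent n15 fail=11; on 'a' 11 → fail=13;  out {5}∪∅={5}

Text stream:
i=0 'c': node 0→18
i=1 'c': node 18→19  → match P7@[0:1]
i=2 'a': node 19→1 (fail-walked)
i=3 'a': node 1→2
i=4 'b': node 2→5 (fail-walked)  → match P3@[4:4]
i=5 'b': node 5→12 (fail-walked)  → match P3@[5:5],P4@[4:5]
i=6 'a': node 12→13 (fail-walked)
i=7 'b': node 13→5 (fail-walked)  → match P3@[7:7]
i=8 'b': node 5→12 (fail-walked)  → match P3@[8:8],P4@[7:8]
i=9 'c': node 12→17 (fail-walked)  → match P6@[8:9]
i=10 'b': node 17→11 (fail-walked)  → match P3@[10:10]
i=11 'c': node 11→17  → match P6@[10:11]
i=12 'a': node 17→1 (fail-walked)
i=13 'c': node 1→7
i=14 'c': node 7→19 (fail-walked)  → match P7@[13:14]
i=15 'b': node 19→11 (fail-walked)  → match P3@[15:15]
i=16 'a': node 11→13
i=17 'b': node 13→5 (fail-walked)  → match P3@[17:17]
i=18 'a': node 5→6  → match P1@[16:18]
i=19 'c': node 6→14 (fail-walked)
i=20 'b': node 14→15  → match P3@[20:20]
i=21 'c': node 15→17 (fail-walked)  → match P6@[20:21]
i=22 'a': node 17→1 (fail-walked)
i=23 'a': node 1→2
i=24 'c': node 2→3
i=25 'a': node 3→8 (fail-walked)
i=26 'a': node 8→9
i=27 'a': node 9→10  → match P2@[23:27]
i=28 'b': node 10→5 (fail-walked)  → match P3@[28:28]
i=29 'a': node 5→6  → match P1@[27:29]
i=30 'b': node 6→5 (fail-walked)  → match P3@[30:30]
i=31 'a': node 5→6  → match P1@[29:31]
i=32 'a': node 6→2 (fail-walked)
i=33 'b': node 2→5 (fail-walked)  → match P3@[33:33]
i=34 'a': node 5→6  → match P1@[32:34]
i=35 'b': node 6→5 (fail-walked)  → match P3@[35:35]
i=36 'b': node 5→12 (fail-walked)  → match P3@[36:36],P4@[35:36]
i=37 'c': node 12→17 (fail-walked)  → match P6@[36:37]
i=38 'c': node 17→19 (fail-walked)  → match P7@[37:38]
i=39 'c': node 19→19 (fail-walked)  → match P7@[38:39]
i=40 'b': node 19→11 (fail-walked)  → match P3@[40:40]
i=41 'b': node 11→12  → match P3@[41:41],P4@[40:41]
i=42 'b': node 12→12 (fail-walked)  → match P3@[42:42],P4@[41:42]
i=43 'a': node 12→13 (fail-walked)
i=44 'c': node 13→14
i=45 'b': node 14→15  → match P3@[45:45]

Result: [[1,7],[4,3],[5,3],[5,4],[7,3],[8,3],[8,4],[9,6],[10,3],[11,6],[14,7],[15,3],[17,3],[18,1],[20,3],[21,6],[27,2],[28,3],[29,1],[30,3],[31,1],[33,3],[34,1],[35,3],[36,3],[36,4],[37,6],[38,7],[39,7],[40,3],[41,3],[41,4],[42,3],[42,4],[45,3]]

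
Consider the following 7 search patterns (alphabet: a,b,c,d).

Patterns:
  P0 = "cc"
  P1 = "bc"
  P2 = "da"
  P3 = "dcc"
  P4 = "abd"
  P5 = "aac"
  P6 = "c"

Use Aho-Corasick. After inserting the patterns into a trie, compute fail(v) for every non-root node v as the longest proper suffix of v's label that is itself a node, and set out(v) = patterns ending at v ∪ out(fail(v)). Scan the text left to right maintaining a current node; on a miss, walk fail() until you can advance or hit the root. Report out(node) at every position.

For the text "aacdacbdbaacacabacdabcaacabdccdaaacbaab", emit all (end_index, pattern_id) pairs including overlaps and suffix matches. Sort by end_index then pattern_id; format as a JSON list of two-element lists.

Construct AC machine:
Trie (insert patterns):
  0='ε' goto a→9 b→3 c→1 d→5
  1='c' goto c→2  ←P6
  2='cc' goto ·  ←P0
  3='b' goto c→4
  4='bc' goto ·  ←P1
  5='d' goto a→6 c→7
  6='da' goto ·  ←P2
  7='dc' goto c→8
  8='dcc' goto ·  ←P3
  9='a' goto a→12 b→10
  10='ab' goto d→11
  11='abd' goto ·  ←P4
  12='aa' goto c→13
  13='aac' goto ·  ←P5

Failure links (BFS by depth):
  fail(1) 'c': from fail(0)=0 chase 'c': 0 ⇒ 0;  out={6}∪out(0)={6}
  fail(3) 'b': from fail(0)=0 chase 'b': 0 ⇒ 0;  out=∅∪out(0)=∅
  fail(5) 'd': from fail(0)=0 chase 'd': 0 ⇒ 0;  out=∅∪out(0)=∅
  fail(9) 'a': from fail(0)=0 chase 'a': 0 ⇒ 0;  out=∅∪out(0)=∅
  fail(2) 'cc': from fail(1)=0 chase 'c': 0 ⇒ 1;  out={0}∪out(1)={0,6}
  fail(4) 'bc': from fail(3)=0 chase 'c': 0 ⇒ 1;  out={1}∪out(1)={1,6}
  fail(6) 'da': from fail(5)=0 chase 'a': 0 ⇒ 9;  out={2}∪out(9)={2}
  fail(7) 'dc': from fail(5)=0 chase 'c': 0 ⇒ 1;  out=∅∪out(1)={6}
  fail(10) 'ab': from fail(9)=0 chase 'b': 0 ⇒ 3;  out=∅∪out(3)=∅
  fail(12) 'aa': from fail(9)=0 chase 'a': 0 ⇒ 9;  out=∅∪out(9)=∅
  fail(8) 'dcc': from fail(7)=1 chase 'c': 1 ⇒ 2;  out={3}∪out(2)={0,3,6}
  fail(11) 'abd': from fail(10)=3 chase 'd': 3→0 ⇒ 5;  out={4}∪out(5)={4}
  fail(13) 'aac': from fail(12)=9 chase 'c': 9→0 ⇒ 1;  out={5}∪out(1)={5,6}

Text stream:
pos 0 'a': at 9
pos 1 'a': at 12
pos 2 'c': at 13  → match P5@[0:2],P6@[2:2]
pos 3 'd': at 5 (fail-walked)
pos 4 'a': at 6  → match P2@[3:4]
pos 5 'c': at 1 (fail-walked)  → match P6@[5:5]
pos 6 'b': at 3 (fail-walked)
pos 7 'd': at 5 (fail-walked)
pos 8 'b': at 3 (fail-walked)
pos 9 'a': at 9 (fail-walked)
pos 10 'a': at 12
pos 11 'c': at 13  → match P5@[9:11],P6@[11:11]
pos 12 'a': at 9 (fail-walked)
pos 13 'c': at 1 (fail-walked)  → match P6@[13:13]
pos 14 'a': at 9 (fail-walked)
pos 15 'b': at 10
pos 16 'a': at 9 (fail-walked)
pos 17 'c': at 1 (fail-walked)  → match P6@[17:17]
pos 18 'd': at 5 (fail-walked)
pos 19 'a': at 6  → match P2@[18:19]
pos 20 'b': at 10 (fail-walked)
pos 21 'c': at 4 (fail-walked)  → match P1@[20:21],P6@[21:21]
pos 22 'a': at 9 (fail-walked)
pos 23 'a': at 12
pos 24 'c': at 13  → match P5@[22:24],P6@[24:24]
pos 25 'a': at 9 (fail-walked)
pos 26 'b': at 10
pos 27 'd': at 11  → match P4@[25:27]
pos 28 'c': at 7 (fail-walked)  → match P6@[28:28]
pos 29 'c': at 8  → match P0@[28:29],P3@[27:29],P6@[29:29]
pos 30 'd': at 5 (fail-walked)
pos 31 'a': at 6  → match P2@[30:31]
pos 32 'a': at 12 (fail-walked)
pos 33 'a': at 12 (fail-walked)
pos 34 'c': at 13  → match P5@[32:34],P6@[34:34]
pos 35 'b': at 3 (fail-walked)
pos 36 'a': at 9 (fail-walked)
pos 37 'a': at 12
pos 38 'b': at 10 (fail-walked)

Result: [[2,5],[2,6],[4,2],[5,6],[11,5],[11,6],[13,6],[17,6],[19,2],[21,1],[21,6],[24,5],[24,6],[27,4],[28,6],[29,0],[29,3],[29,6],[31,2],[34,5],[34,6]]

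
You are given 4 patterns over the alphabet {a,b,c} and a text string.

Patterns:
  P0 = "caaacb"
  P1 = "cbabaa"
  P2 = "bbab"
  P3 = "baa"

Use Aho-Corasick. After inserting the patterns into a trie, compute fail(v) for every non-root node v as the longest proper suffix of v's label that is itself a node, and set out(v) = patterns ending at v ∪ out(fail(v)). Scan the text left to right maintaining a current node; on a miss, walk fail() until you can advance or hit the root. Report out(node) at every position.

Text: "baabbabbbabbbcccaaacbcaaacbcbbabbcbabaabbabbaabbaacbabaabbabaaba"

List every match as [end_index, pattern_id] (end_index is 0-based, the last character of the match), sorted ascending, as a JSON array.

Construct AC machine:
Trie nodes:
  0='ε' goto b→12 c→1
  1='c' goto a→2 b→7
  2='ca' goto a→3
  3='caa' goto a→4
  4='caaa' goto c→5
  5='caaac' goto b→6
  6='caaacb' goto ·  [P0 ends]
  7='cb' goto a→8
  8='cba' goto b→9
  9='cbab' goto a→10
  10='cbaba' goto a→11
  11='cbabaa' goto ·  [P1 ends]
  12='b' goto a→16 b→13
  13='bb' goto a→14
  14='bba' goto b→15
  15='bbab' goto ·  [P2 ends]
  16='ba' goto a→17
  17='baa' goto ·  [P3 ends]

Failure links (BFS by depth):
  n1('c'): parent n0 fail=0; on 'c' 0 → fail=0;  out ∅∪∅=∅
  n12('b'): parent n0 fail=0; on 'b' 0 → fail=0;  out ∅∪∅=∅
  n2('ca'): parent n1 fail=0; on 'a' 0 → fail=0;  out ∅∪∅=∅
  n7('cb'): parent n1 fail=0; on 'b' 0 → fail=12;  out ∅∪∅=∅
  n13('bb'): parent n12 fail=0; on 'b' 0 → fail=12;  out ∅∪∅=∅
  n16('ba'): parent n12 fail=0; on 'a' 0 → fail=0;  out ∅∪∅=∅
  n3('caa'): parent n2 fail=0; on 'a' 0 → fail=0;  out ∅∪∅=∅
  n8('cba'): parent n7 fail=12; on 'a' 12 → fail=16;  out ∅∪∅=∅
  n14('bba'): parent n13 fail=12; on 'a' 12 → fail=16;  out ∅∪∅=∅
  n17('baa'): parent n16 fail=0; on 'a' 0 → fail=0;  out {3}∪∅={3}
  n4('caaa'): parent n3 fail=0; on 'a' 0 → fail=0;  out ∅∪∅=∅
  n9('cbab'): parent n8 fail=16; on 'b' 16→0 → fail=12;  out ∅∪∅=∅
  n15('bbab'): parent n14 fail=16; on 'b' 16→0 → fail=12;  out {2}∪∅={2}
  n5('caaac'): parent n4 fail=0; on 'c' 0 → fail=1;  out ∅∪∅=∅
  n10('cbaba'): parent n9 fail=12; on 'a' 12 → fail=16;  out ∅∪∅=∅
  n6('caaacb'): parent n5 fail=1; on 'b' 1 → fail=7;  out {0}∪∅={0}
  n11('cbabaa'): parent n10 fail=16; on 'a' 16 → fail=17;  out {1}∪{3}={1,3}

Run:
[0] read 'b'  n0⇒n12
[1] read 'a'  n12⇒n16
[2] read 'a'  n16⇒n17  → match P3@[0:2]
[3] read 'b'  n17⇒n12 (via fail)
[4] read 'b'  n12⇒n13
[5] read 'a'  n13⇒n14
[6] read 'b'  n14⇒n15  → match P2@[3:6]
[7] read 'b'  n15⇒n13 (via fail)
[8] read 'b'  n13⇒n13 (via fail)
[9] read 'a'  n13⇒n14
[10] read 'b'  n14⇒n15  → match P2@[7:10]
[11] read 'b'  n15⇒n13 (via fail)
[12] read 'b'  n13⇒n13 (via fail)
[13] read 'c'  n13⇒n1 (via fail)
[14] read 'c'  n1⇒n1 (via fail)
[15] read 'c'  n1⇒n1 (via fail)
[16] read 'a'  n1⇒n2
[17] read 'a'  n2⇒n3
[18] read 'a'  n3⇒n4
[19] read 'c'  n4⇒n5
[20] read 'b'  n5⇒n6  → match P0@[15:20]
[21] read 'c'  n6⇒n1 (via fail)
[22] read 'a'  n1⇒n2
[23] read 'a'  n2⇒n3
[24] read 'a'  n3⇒n4
[25] read 'c'  n4⇒n5
[26] read 'b'  n5⇒n6  → match P0@[21:26]
[27] read 'c'  n6⇒n1 (via fail)
[28] read 'b'  n1⇒n7
[29] read 'b'  n7⇒n13 (via fail)
[30] read 'a'  n13⇒n14
[31] read 'b'  n14⇒n15  → match P2@[28:31]
[32] read 'b'  n15⇒n13 (via fail)
[33] read 'c'  n13⇒n1 (via fail)
[34] read 'b'  n1⇒n7
[35] read 'a'  n7⇒n8
[36] read 'b'  n8⇒n9
[37] read 'a'  n9⇒n10
[38] read 'a'  n10⇒n11  → match P1@[33:38],P3@[36:38]
[39] read 'b'  n11⇒n12 (via fail)
[40] read 'b'  n12⇒n13
[41] read 'a'  n13⇒n14
[42] read 'b'  n14⇒n15  → match P2@[39:42]
[43] read 'b'  n15⇒n13 (via fail)
[44] read 'a'  n13⇒n14
[45] read 'a'  n14⇒n17 (via fail)  → match P3@[43:45]
[46] read 'b'  n17⇒n12 (via fail)
[47] read 'b'  n12⇒n13
[48] read 'a'  n13⇒n14
[49] read 'a'  n14⇒n17 (via fail)  → match P3@[47:49]
[50] read 'c'  n17⇒n1 (via fail)
[51] read 'b'  n1⇒n7
[52] read 'a'  n7⇒n8
[53] read 'b'  n8⇒n9
[54] read 'a'  n9⇒n10
[55] read 'a'  n10⇒n11  → match P1@[50:55],P3@[53:55]
[56] read 'b'  n11⇒n12 (via fail)
[57] read 'b'  n12⇒n13
[58] read 'a'  n13⇒n14
[59] read 'b'  n14⇒n15  → match P2@[56:59]
[60] read 'a'  n15⇒n16 (via fail)
[61] read 'a'  n16⇒n17  → match P3@[59:61]
[62] read 'b'  n17⇒n12 (via fail)
[63] read 'a'  n12⇒n16

All matches (sorted): [[2,3],[6,2],[10,2],[20,0],[26,0],[31,2],[38,1],[38,3],[42,2],[45,3],[49,3],[55,1],[55,3],[59,2],[61,3]]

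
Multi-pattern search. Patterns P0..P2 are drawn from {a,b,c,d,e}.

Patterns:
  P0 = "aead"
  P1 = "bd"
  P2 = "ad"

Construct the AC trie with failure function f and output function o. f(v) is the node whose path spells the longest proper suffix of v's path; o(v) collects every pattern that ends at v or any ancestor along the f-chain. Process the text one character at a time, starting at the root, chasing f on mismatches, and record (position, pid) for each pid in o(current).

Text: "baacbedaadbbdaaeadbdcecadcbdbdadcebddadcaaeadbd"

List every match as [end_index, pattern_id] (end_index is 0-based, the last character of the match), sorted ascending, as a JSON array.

Build:
Trie nodes:
  0='ε' goto a→1 b→5
  1='a' goto d→7 e→2
  2='ae' goto a→3
  3='aea' goto d→4
  4='aead' goto ·  ←P0
  5='b' goto d→6
  6='bd' goto ·  ←P1
  7='ad' goto ·  ←P2

Failure links (BFS by depth):
  n1('a'): parent n0 fail=0; on 'a' 0 → fail=0;  out ∅∪∅=∅
  n5('b'): parent n0 fail=0; on 'b' 0 → fail=0;  out ∅∪∅=∅
  n2('ae'): parent n1 fail=0; on 'e' 0 → fail=0;  out ∅∪∅=∅
  n6('bd'): parent n5 fail=0; on 'd' 0 → fail=0;  out {1}∪∅={1}
  n7('ad'): parent n1 fail=0; on 'd' 0 → fail=0;  out {2}∪∅={2}
  n3('aea'): parent n2 fail=0; on 'a' 0 → fail=1;  out ∅∪∅=∅
  n4('aead'): parent n3 fail=1; on 'd' 1 → fail=7;  out {0}∪{2}={0,2}

Scan:
pos 0 'b': at 5
pos 1 'a': at 1 (fail-walked)
pos 2 'a': at 1 (fail-walked)
pos 3 'c': at 0 (fail-walked)
pos 4 'b': at 5
pos 5 'e': at 0 (fail-walked)
pos 6 'd': at 0
pos 7 'a': at 1
pos 8 'a': at 1 (fail-walked)
pos 9 'd': at 7  ** P2@[8:9]
pos 10 'b': at 5 (fail-walked)
pos 11 'b': at 5 (fail-walked)
pos 12 'd': at 6  ** P1@[11:12]
pos 13 'a': at 1 (fail-walked)
pos 14 'a': at 1 (fail-walked)
pos 15 'e': at 2
pos 16 'a': at 3
pos 17 'd': at 4  ** P0@[14:17],P2@[16:17]
pos 18 'b': at 5 (fail-walked)
pos 19 'd': at 6  ** P1@[18:19]
pos 20 'c': at 0 (fail-walked)
pos 21 'e': at 0
pos 22 'c': at 0
pos 23 'a': at 1
pos 24 'd': at 7  ** P2@[23:24]
pos 25 'c': at 0 (fail-walked)
pos 26 'b': at 5
pos 27 'd': at 6  ** P1@[26:27]
pos 28 'b': at 5 (fail-walked)
pos 29 'd': at 6  ** P1@[28:29]
pos 30 'a': at 1 (fail-walked)
pos 31 'd': at 7  ** P2@[30:31]
pos 32 'c': at 0 (fail-walked)
pos 33 'e': at 0
pos 34 'b': at 5
pos 35 'd': at 6  ** P1@[34:35]
pos 36 'd': at 0 (fail-walked)
pos 37 'a': at 1
pos 38 'd': at 7  ** P2@[37:38]
pos 39 'c': at 0 (fail-walked)
pos 40 'a': at 1
pos 41 'a': at 1 (fail-walked)
pos 42 'e': at 2
pos 43 'a': at 3
pos 44 'd': at 4  ** P0@[41:44],P2@[43:44]
pos 45 'b': at 5 (fail-walked)
pos 46 'd': at 6  ** P1@[45:46]

Result: [[9,2],[12,1],[17,0],[17,2],[19,1],[24,2],[27,1],[29,1],[31,2],[35,1],[38,2],[44,0],[44,2],[46,1]]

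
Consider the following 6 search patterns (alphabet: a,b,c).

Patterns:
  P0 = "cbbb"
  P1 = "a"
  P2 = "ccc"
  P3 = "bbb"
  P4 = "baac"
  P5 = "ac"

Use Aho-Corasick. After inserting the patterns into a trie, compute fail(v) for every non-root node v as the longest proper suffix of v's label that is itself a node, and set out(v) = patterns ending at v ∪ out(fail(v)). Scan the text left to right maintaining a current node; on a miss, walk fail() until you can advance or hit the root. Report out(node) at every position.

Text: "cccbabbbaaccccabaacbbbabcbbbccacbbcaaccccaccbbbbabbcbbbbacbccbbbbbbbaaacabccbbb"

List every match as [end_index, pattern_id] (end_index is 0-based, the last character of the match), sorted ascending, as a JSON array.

Build:
Trie nodes:
  n0 'ε': a→5 b→8 c→1
  n1 'c': b→2 c→6
  n2 'cb': b→3
  n3 'cbb': b→4
  n4 'cbbb': ·  ←P0
  n5 'a': c→14  ←P1
  n6 'cc': c→7
  n7 'ccc': ·  ←P2
  n8 'b': a→11 b→9
  n9 'bb': b→10
  n10 'bbb': ·  ←P3
  n11 'ba': a→12
  n12 'baa': c→13
  n13 'baac': ·  ←P4
  n14 'ac': ·  ←P5

Failure links (BFS by depth):
  fail(1) 'c': from fail(0)=0 chase 'c': 0 ⇒ 0;  out=∅∪out(0)=∅
  fail(5) 'a': from fail(0)=0 chase 'a': 0 ⇒ 0;  out={1}∪out(0)={1}
  fail(8) 'b': from fail(0)=0 chase 'b': 0 ⇒ 0;  out=∅∪out(0)=∅
  fail(2) 'cb': from fail(1)=0 chase 'b': 0 ⇒ 8;  out=∅∪out(8)=∅
  fail(6) 'cc': from fail(1)=0 chase 'c': 0 ⇒ 1;  out=∅∪out(1)=∅
  fail(9) 'bb': from fail(8)=0 chase 'b': 0 ⇒ 8;  out=∅∪out(8)=∅
  fail(11) 'ba': from fail(8)=0 chase 'a': 0 ⇒ 5;  out=∅∪out(5)={1}
  fail(14) 'ac': from fail(5)=0 chase 'c': 0 ⇒ 1;  out={5}∪out(1)={5}
  fail(3) 'cbb': from fail(2)=8 chase 'b': 8 ⇒ 9;  out=∅∪out(9)=∅
  fail(7) 'ccc': from fail(6)=1 chase 'c': 1 ⇒ 6;  out={2}∪out(6)={2}
  fail(10) 'bbb': from fail(9)=8 chase 'b': 8 ⇒ 9;  out={3}∪out(9)={3}
  fail(12) 'baa': from fail(11)=5 chase 'a': 5→0 ⇒ 5;  out=∅∪out(5)={1}
  fail(4) 'cbbb': from fail(3)=9 chase 'b': 9 ⇒ 10;  out={0}∪out(10)={0,3}
  fail(13) 'baac': from fail(12)=5 chase 'c': 5 ⇒ 14;  out={4}∪out(14)={4,5}

Run:
i=0 'c': node 0→1
i=1 'c': node 1→6
i=2 'c': node 6→7  ** P2@[0:2]
i=3 'b': node 7→2 (fail-walked)
i=4 'a': node 2→11 (fail-walked)  ** P1@[4:4]
i=5 'b': node 11→8 (fail-walked)
i=6 'b': node 8→9
i=7 'b': node 9→10  ** P3@[5:7]
i=8 'a': node 10→11 (fail-walked)  ** P1@[8:8]
i=9 'a': node 11→12  ** P1@[9:9]
i=10 'c': node 12→13  ** P4@[7:10],P5@[9:10]
i=11 'c': node 13→6 (fail-walked)
i=12 'c': node 6→7  ** P2@[10:12]
i=13 'c': node 7→7 (fail-walked)  ** P2@[11:13]
i=14 'a': node 7→5 (fail-walked)  ** P1@[14:14]
i=15 'b': node 5→8 (fail-walked)
i=16 'a': node 8→11  ** P1@[16:16]
i=17 'a': node 11→12  ** P1@[17:17]
i=18 'c': node 12→13  ** P4@[15:18],P5@[17:18]
i=19 'b': node 13→2 (fail-walked)
i=20 'b': node 2→3
i=21 'b': node 3→4  ** P0@[18:21],P3@[19:21]
i=22 'a': node 4→11 (fail-walked)  ** P1@[22:22]
i=23 'b': node 11→8 (fail-walked)
i=24 'c': node 8→1 (fail-walked)
i=25 'b': node 1→2
i=26 'b': node 2→3
i=27 'b': node 3→4  ** P0@[24:27],P3@[25:27]
i=28 'c': node 4→1 (fail-walked)
i=29 'c': node 1→6
i=30 'a': node 6→5 (fail-walked)  ** P1@[30:30]
i=31 'c': node 5→14  ** P5@[30:31]
i=32 'b': node 14→2 (fail-walked)
i=33 'b': node 2→3
i=34 'c': node 3→1 (fail-walked)
i=35 'a': node 1→5 (fail-walked)  ** P1@[35:35]
i=36 'a': node 5→5 (fail-walked)  ** P1@[36:36]
i=37 'c': node 5→14  ** P5@[36:37]
i=38 'c': node 14→6 (fail-walked)
i=39 'c': node 6→7  ** P2@[37:39]
i=40 'c': node 7→7 (fail-walked)  ** P2@[38:40]
i=41 'a': node 7→5 (fail-walked)  ** P1@[41:41]
i=42 'c': node 5→14  ** P5@[41:42]
i=43 'c': node 14→6 (fail-walked)
i=44 'b': node 6→2 (fail-walked)
i=45 'b': node 2→3
i=46 'b': node 3→4  ** P0@[43:46],P3@[44:46]
i=47 'b': node 4→10 (fail-walked)  ** P3@[45:47]
i=48 'a': node 10→11 (fail-walked)  ** P1@[48:48]
i=49 'b': node 11→8 (fail-walked)
i=50 'b': node 8→9
i=51 'c': node 9→1 (fail-walked)
i=52 'b': node 1→2
i=53 'b': node 2→3
i=54 'b': node 3→4  ** P0@[51:54],P3@[52:54]
i=55 'b': node 4→10 (fail-walked)  ** P3@[53:55]
i=56 'a': node 10→11 (fail-walked)  ** P1@[56:56]
i=57 'c': node 11→14 (fail-walked)  ** P5@[56:57]
i=58 'b': node 14→2 (fail-walked)
i=59 'c': node 2→1 (fail-walked)
i=60 'c': node 1→6
i=61 'b': node 6→2 (fail-walked)
i=62 'b': node 2→3
i=63 'b': node 3→4  ** P0@[60:63],P3@[61:63]
i=64 'b': node 4→10 (fail-walked)  ** P3@[62:64]
i=65 'b': node 10→10 (fail-walked)  ** P3@[63:65]
i=66 'b': node 10→10 (fail-walked)  ** P3@[64:66]
i=67 'b': node 10→10 (fail-walked)  ** P3@[65:67]
i=68 'a': node 10→11 (fail-walked)  ** P1@[68:68]
i=69 'a': node 11→12  ** P1@[69:69]
i=70 'a': node 12→5 (fail-walked)  ** P1@[70:70]
i=71 'c': node 5→14  ** P5@[70:71]
i=72 'a': node 14→5 (fail-walked)  ** P1@[72:72]
i=73 'b': node 5→8 (fail-walked)
i=74 'c': node 8→1 (fail-walked)
i=75 'c': node 1→6
i=76 'b': node 6→2 (fail-walked)
i=77 'b': node 2→3
i=78 'b': node 3→4  ** P0@[75:78],P3@[76:78]

Result: [[2,2],[4,1],[7,3],[8,1],[9,1],[10,4],[10,5],[12,2],[13,2],[14,1],[16,1],[17,1],[18,4],[18,5],[21,0],[21,3],[22,1],[27,0],[27,3],[30,1],[31,5],[35,1],[36,1],[37,5],[39,2],[40,2],[41,1],[42,5],[46,0],[46,3],[47,3],[48,1],[54,0],[54,3],[55,3],[56,1],[57,5],[63,0],[63,3],[64,3],[65,3],[66,3],[67,3],[68,1],[69,1],[70,1],[71,5],[72,1],[78,0],[78,3]]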